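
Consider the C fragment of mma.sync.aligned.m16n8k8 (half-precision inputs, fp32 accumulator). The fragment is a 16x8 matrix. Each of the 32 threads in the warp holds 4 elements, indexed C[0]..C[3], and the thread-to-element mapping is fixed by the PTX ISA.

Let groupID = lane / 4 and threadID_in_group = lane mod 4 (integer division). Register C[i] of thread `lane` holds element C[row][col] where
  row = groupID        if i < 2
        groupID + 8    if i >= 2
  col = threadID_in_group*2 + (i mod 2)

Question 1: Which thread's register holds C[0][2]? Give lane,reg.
1,0

r=0→G=0,rhi=0  c=2→T=1,p=0
L=0*4+1=1  i=0*2+0=0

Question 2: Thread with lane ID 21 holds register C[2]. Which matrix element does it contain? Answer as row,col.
L=21→G=21>>2=5, T=21&3=1
[2]→row 5+8=13  col 1·2+0=2

13,2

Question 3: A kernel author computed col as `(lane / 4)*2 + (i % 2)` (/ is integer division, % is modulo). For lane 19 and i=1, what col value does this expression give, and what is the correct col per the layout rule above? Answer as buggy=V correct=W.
buggy=9 correct=7

`(lane / 4)*2 + (i % 2)`[19,1]⇒9
lane 19: gr=4 (19/4), th=3 (19%4)
i=1: r=4+0=4, c=3*2+1=7
col: 9 vs 7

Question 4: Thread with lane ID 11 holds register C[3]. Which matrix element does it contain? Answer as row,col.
lane 11⇒11/4=2, 11 mod 4=3
i=3  r:2+8⇒10  c:2·3+1⇒7

10,7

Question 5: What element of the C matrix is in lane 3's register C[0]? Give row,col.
0,6

L=3->g=3>>2=0, t=3&3=3
[0]->row 0+0=0  col 3·2+0=6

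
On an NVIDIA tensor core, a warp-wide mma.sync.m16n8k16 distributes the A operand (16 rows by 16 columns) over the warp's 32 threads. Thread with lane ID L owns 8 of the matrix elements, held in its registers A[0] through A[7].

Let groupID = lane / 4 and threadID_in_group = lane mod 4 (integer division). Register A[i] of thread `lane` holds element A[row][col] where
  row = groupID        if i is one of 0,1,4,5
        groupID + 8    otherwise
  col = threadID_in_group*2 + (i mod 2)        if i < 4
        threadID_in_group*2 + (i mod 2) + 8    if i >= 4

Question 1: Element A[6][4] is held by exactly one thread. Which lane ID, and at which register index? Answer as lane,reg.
26,0

r=6->g=6,rb=0  c=4->cb=0,t=2,b0=0
L=6*4+2=26  i=0*4+0*2+0=0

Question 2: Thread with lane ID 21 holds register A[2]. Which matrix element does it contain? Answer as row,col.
13,2

lane 21->21/4=5, 21 mod 4=1
i=2  r:5+8->13  c:2·1+0+0->2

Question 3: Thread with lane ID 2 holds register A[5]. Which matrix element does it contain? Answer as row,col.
0,13

lane 2: gr=0 (2/4), th=2 (2%4)
i=5: r=0+0=0, c=2*2+1+8=13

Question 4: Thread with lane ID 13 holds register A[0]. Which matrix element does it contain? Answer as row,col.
L=13=>grp=13>>2=3, tig=13&3=1
[0]=>row 3+0=3  col 1·2+0+0=2

3,2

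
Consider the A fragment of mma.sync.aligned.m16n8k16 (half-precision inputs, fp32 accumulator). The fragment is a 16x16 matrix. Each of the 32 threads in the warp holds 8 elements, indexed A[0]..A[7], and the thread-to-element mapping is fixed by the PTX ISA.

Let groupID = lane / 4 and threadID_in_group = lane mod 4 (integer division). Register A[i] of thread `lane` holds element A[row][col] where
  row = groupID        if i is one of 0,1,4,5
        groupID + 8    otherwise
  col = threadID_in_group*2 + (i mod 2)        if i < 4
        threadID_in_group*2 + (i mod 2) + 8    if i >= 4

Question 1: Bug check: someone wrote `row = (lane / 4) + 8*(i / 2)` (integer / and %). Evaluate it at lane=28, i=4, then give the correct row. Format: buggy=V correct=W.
`(lane / 4) + 8*(i / 2)`[28,4]→23
28: G=7,T=0
[4] (7+0,0*2+0+8) = (7,8)
row: 23 vs 7

buggy=23 correct=7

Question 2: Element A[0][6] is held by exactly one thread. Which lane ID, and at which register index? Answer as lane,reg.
r=0->g=0,rb=0  c=6->cb=0,t=3,b0=0
L=0*4+3=3  i=0*4+0*2+0=0

3,0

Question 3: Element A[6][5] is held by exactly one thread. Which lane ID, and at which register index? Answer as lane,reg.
26,1

r: 6->gid=6,r8=0  c: 5->c8=0,tid=2,i&1=1
L=6*4+2=26  i=0*4+0*2+1=1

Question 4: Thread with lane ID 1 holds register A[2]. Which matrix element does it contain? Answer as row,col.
lane 1->1/4=0, 1 mod 4=1
i=2  r:0+8->8  c:2·1+0+0->2

8,2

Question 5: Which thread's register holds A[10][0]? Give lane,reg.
r:10=>grp=2,rB=1  c:0=>cB=0,tig=0,lo=0
L=2*4+0=8  i=0*4+1*2+0=2

8,2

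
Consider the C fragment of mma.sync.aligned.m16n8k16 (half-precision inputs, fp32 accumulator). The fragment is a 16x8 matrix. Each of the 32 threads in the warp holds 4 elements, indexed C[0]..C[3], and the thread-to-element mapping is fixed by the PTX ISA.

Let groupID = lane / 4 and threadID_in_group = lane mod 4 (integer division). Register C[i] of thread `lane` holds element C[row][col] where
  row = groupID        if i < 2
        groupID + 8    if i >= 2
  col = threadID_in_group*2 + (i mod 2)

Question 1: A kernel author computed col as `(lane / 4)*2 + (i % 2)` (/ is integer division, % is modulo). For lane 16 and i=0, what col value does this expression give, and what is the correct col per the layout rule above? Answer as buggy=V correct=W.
`(lane / 4)*2 + (i % 2)`[16,0]→8
lane 16: G=4 (16/4), T=0 (16%4)
i=0: r=4+0=4, c=0*2+0=0
col: 8 vs 0

buggy=8 correct=0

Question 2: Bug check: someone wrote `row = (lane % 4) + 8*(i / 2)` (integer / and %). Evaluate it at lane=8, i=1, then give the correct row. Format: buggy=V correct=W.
`(lane % 4) + 8*(i / 2)`[8,1]->0
8: g=2,t=0
[1] (2+0,0*2+1) = (2,1)
row: 0 vs 2

buggy=0 correct=2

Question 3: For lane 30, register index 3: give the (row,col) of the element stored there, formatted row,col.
L=30→G=30>>2=7, T=30&3=2
[3]→row 7+8=15  col 2·2+1=5

15,5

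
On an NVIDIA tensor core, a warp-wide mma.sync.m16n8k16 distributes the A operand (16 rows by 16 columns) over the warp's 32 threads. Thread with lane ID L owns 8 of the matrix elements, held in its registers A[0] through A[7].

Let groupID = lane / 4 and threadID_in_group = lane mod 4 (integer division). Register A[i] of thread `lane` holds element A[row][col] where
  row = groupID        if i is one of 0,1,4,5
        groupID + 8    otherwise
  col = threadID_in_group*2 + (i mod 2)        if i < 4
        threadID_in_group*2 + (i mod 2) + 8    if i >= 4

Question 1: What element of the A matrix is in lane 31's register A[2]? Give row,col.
L=31=>grp=31>>2=7, tig=31&3=3
[2]=>row 7+8=15  col 3·2+0+0=6

15,6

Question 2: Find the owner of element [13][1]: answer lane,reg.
20,3

r=13→G=5,rhi=1  c=1→chi=0,T=0,p=1
L=5*4+0=20  i=0*4+1*2+1=3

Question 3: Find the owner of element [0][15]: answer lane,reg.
3,5

r=0→G=0,rhi=0  c=15→chi=1,T=3,p=1
L=0*4+3=3  i=1*4+0*2+1=5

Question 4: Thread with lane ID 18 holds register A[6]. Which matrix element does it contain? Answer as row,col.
18: grp=4,tig=2
[6] (4+8,2*2+0+8) = (12,12)

12,12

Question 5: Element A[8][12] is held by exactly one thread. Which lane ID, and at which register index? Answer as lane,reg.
2,6

r=8->g=0,rb=1  c=12->cb=1,t=2,b0=0
L=0*4+2=2  i=1*4+1*2+0=6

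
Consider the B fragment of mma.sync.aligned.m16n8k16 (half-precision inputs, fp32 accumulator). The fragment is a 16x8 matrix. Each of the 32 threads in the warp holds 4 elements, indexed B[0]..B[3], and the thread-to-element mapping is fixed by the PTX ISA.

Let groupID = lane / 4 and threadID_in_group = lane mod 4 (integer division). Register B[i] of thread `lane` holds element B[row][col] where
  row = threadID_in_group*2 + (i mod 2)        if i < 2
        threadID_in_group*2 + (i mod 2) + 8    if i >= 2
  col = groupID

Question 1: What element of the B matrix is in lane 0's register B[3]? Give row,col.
0: g=0,t=0
[3] (0*2+1+8,0) = (9,0)

9,0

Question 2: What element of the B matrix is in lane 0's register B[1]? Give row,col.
L=0->gid=0>>2=0, tid=0&3=0
[1]->row 0·2+1+0=1  col gid=0

1,0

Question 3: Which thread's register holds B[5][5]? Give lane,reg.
22,1

c=5⇒gr=5  r=5⇒Rb=0,th=2,odd=1
L=5*4+2=22  i=0*2+1=1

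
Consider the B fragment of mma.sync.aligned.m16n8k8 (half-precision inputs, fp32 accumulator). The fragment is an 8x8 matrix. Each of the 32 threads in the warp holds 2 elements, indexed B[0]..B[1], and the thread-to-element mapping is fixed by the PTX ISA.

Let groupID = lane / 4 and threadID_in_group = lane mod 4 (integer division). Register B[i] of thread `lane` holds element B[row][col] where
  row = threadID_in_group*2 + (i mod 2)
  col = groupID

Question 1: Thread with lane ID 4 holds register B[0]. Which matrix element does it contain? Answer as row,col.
0,1

L=4→G=4>>2=1, T=4&3=0
[0]→row 0·2+0=0  col G=1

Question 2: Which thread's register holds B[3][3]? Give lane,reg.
13,1

c:3=>grp=3  r:3=>tig=1,lo=1
L=3*4+1=13  i=1=1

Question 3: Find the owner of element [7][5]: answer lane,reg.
c=5->g=5  r=7->t=3,b0=1
L=5*4+3=23  i=1=1

23,1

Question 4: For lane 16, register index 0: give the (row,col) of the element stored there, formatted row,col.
L=16->g=16>>2=4, t=16&3=0
[0]->row 0·2+0=0  col g=4

0,4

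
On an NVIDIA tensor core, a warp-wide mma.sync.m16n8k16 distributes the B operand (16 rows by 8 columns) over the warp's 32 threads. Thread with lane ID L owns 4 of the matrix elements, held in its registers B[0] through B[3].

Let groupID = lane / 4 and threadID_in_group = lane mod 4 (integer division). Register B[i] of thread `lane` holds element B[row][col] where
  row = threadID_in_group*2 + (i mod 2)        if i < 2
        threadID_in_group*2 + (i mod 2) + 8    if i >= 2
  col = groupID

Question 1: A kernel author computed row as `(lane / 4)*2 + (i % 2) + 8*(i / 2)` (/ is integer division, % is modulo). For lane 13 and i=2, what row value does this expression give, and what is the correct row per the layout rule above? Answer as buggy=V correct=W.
`(lane / 4)*2 + (i % 2) + 8*(i / 2)`[13,2]->14
L=13->gid=13>>2=3, tid=13&3=1
[2]->row 1·2+0+8=10  col gid=3
row: 14 vs 10

buggy=14 correct=10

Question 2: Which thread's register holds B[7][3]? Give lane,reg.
15,1

c=3⇒gr=3  r=7⇒Rb=0,th=3,odd=1
L=3*4+3=15  i=0*2+1=1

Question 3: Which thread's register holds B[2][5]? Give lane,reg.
21,0

c: 5->gid=5  r: 2->r8=0,tid=1,i&1=0
L=5*4+1=21  i=0*2+0=0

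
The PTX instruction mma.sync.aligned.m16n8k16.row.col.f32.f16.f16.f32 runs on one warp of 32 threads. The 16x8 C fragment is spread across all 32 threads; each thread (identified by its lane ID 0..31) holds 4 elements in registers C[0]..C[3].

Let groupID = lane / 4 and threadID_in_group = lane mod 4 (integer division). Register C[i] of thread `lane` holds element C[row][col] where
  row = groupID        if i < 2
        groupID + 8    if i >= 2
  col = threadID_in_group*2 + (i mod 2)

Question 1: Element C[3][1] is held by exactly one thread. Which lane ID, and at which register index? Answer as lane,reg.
r: 3->gid=3,r8=0  c: 1->tid=0,i&1=1
L=3*4+0=12  i=0*2+1=1

12,1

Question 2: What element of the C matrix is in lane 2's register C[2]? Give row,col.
8,4

lane 2: g=0 (2/4), t=2 (2%4)
i=2: r=0+8=8, c=2*2+0=4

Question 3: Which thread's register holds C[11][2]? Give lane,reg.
r:11=>grp=3,rB=1  c:2=>tig=1,lo=0
L=3*4+1=13  i=1*2+0=2

13,2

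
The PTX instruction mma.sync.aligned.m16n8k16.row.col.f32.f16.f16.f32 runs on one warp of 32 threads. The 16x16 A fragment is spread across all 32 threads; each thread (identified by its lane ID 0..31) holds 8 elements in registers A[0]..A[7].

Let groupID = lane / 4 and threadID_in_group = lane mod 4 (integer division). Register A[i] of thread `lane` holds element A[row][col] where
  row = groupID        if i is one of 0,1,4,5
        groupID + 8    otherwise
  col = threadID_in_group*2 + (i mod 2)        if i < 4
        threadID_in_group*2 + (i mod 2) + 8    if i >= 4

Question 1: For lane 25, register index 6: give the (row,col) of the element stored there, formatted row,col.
lane 25->25/4=6, 25 mod 4=1
i=6  r:6+8->14  c:2·1+0+8->10

14,10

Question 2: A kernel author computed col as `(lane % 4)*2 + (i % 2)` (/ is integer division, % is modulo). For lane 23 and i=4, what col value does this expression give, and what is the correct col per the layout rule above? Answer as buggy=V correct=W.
buggy=6 correct=14

`(lane % 4)*2 + (i % 2)`[23,4]⇒6
L=23⇒gr=23>>2=5, th=23&3=3
[4]⇒row 5+0=5  col 3·2+0+8=14
col: 6 vs 14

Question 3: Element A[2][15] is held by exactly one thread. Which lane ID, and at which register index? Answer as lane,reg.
r=2->g=2,rb=0  c=15->cb=1,t=3,b0=1
L=2*4+3=11  i=1*4+0*2+1=5

11,5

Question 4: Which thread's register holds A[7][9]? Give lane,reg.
r=7→G=7,rhi=0  c=9→chi=1,T=0,p=1
L=7*4+0=28  i=1*4+0*2+1=5

28,5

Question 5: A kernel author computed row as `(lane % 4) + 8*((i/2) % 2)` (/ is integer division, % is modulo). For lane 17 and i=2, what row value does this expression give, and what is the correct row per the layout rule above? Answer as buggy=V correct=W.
`(lane % 4) + 8*((i/2) % 2)`[17,2]→9
lane 17: G=4 (17/4), T=1 (17%4)
i=2: r=4+8=12, c=1*2+0+0=2
row: 9 vs 12

buggy=9 correct=12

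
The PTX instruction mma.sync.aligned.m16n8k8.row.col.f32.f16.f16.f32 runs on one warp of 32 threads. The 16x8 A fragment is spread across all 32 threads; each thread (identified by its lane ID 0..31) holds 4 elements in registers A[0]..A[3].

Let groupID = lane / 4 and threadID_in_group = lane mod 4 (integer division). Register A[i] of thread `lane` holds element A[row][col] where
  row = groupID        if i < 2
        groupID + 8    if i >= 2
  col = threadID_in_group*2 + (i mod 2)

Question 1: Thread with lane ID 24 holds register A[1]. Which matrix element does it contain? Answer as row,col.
6,1

lane 24->24/4=6, 24 mod 4=0
i=1  r:6+0->6  c:2·0+1->1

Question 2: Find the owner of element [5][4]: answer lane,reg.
r=5⇒gr=5,Rb=0  c=4⇒th=2,odd=0
L=5*4+2=22  i=0*2+0=0

22,0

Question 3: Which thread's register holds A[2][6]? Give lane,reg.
r=2->g=2,rb=0  c=6->t=3,b0=0
L=2*4+3=11  i=0*2+0=0

11,0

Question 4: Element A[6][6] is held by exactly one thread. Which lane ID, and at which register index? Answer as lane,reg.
27,0

r=6→G=6,rhi=0  c=6→T=3,p=0
L=6*4+3=27  i=0*2+0=0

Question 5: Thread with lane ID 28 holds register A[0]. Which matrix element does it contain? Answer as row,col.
7,0

lane 28→28/4=7, 28 mod 4=0
i=0  r:7+0→7  c:2·0+0→0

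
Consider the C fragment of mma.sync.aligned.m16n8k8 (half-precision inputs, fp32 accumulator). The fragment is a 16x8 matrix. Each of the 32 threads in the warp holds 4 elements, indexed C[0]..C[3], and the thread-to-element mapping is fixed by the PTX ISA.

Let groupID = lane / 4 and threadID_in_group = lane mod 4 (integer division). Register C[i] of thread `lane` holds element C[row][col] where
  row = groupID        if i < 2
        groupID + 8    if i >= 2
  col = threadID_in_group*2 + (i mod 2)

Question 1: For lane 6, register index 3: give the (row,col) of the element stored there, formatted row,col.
9,5

lane 6=>6/4=1, 6 mod 4=2
i=3  r:1+8=>9  c:2·2+1=>5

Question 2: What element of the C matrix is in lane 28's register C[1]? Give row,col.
lane 28: gid=7 (28/4), tid=0 (28%4)
i=1: r=7+0=7, c=0*2+1=1

7,1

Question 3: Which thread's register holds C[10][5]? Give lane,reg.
10,3

r: 10->gid=2,r8=1  c: 5->tid=2,i&1=1
L=2*4+2=10  i=1*2+1=3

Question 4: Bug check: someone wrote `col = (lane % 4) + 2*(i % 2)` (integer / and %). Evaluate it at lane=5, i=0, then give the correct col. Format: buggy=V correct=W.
`(lane % 4) + 2*(i % 2)`[5,0]⇒1
lane 5: gr=1 (5/4), th=1 (5%4)
i=0: r=1+0=1, c=1*2+0=2
col: 1 vs 2

buggy=1 correct=2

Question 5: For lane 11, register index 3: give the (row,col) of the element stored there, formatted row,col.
10,7

lane 11: gr=2 (11/4), th=3 (11%4)
i=3: r=2+8=10, c=3*2+1=7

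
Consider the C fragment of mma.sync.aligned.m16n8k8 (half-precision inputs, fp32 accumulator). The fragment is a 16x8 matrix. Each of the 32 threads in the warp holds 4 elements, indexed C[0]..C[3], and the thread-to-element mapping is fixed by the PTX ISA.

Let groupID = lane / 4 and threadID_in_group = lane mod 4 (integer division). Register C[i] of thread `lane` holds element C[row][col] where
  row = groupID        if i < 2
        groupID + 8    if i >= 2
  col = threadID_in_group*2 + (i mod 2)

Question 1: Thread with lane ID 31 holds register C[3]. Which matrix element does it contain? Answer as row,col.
lane 31: G=7 (31/4), T=3 (31%4)
i=3: r=7+8=15, c=3*2+1=7

15,7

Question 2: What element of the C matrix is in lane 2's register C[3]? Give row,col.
8,5

lane 2→2/4=0, 2 mod 4=2
i=3  r:0+8→8  c:2·2+1→5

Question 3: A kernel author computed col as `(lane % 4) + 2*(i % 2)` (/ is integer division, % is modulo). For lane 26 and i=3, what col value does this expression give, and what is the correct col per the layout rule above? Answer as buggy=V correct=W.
`(lane % 4) + 2*(i % 2)`[26,3]->4
lane 26->26/4=6, 26 mod 4=2
i=3  r:6+8->14  c:2·2+1->5
col: 4 vs 5

buggy=4 correct=5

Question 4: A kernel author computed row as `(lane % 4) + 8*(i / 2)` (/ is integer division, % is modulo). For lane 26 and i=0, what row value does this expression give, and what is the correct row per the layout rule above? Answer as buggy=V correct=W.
buggy=2 correct=6

`(lane % 4) + 8*(i / 2)`[26,0]=>2
lane 26: grp=6 (26/4), tig=2 (26%4)
i=0: r=6+0=6, c=2*2+0=4
row: 2 vs 6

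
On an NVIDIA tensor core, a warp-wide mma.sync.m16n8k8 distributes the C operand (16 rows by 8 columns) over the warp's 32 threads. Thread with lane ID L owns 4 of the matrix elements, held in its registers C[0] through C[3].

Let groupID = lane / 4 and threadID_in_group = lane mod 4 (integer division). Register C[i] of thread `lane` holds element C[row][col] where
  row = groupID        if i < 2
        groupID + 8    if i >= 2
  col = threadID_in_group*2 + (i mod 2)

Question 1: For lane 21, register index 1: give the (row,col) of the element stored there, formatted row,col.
21: grp=5,tig=1
[1] (5+0,1*2+1) = (5,3)

5,3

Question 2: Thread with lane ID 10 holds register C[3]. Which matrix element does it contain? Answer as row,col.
lane 10⇒10/4=2, 10 mod 4=2
i=3  r:2+8⇒10  c:2·2+1⇒5

10,5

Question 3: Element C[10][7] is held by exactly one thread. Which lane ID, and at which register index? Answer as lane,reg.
r: 10->gid=2,r8=1  c: 7->tid=3,i&1=1
L=2*4+3=11  i=1*2+1=3

11,3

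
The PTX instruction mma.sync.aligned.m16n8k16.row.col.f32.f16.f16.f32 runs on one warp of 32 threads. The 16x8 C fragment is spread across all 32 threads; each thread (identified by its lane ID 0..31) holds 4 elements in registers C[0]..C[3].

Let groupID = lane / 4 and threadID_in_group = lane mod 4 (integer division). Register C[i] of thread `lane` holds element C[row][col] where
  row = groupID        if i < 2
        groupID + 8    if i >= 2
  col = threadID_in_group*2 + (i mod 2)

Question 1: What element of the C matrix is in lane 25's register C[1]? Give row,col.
L=25⇒gr=25>>2=6, th=25&3=1
[1]⇒row 6+0=6  col 1·2+1=3

6,3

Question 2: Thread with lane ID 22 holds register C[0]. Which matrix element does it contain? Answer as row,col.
5,4

22: g=5,t=2
[0] (5+0,2*2+0) = (5,4)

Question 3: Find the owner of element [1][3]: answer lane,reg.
r=1->g=1,rb=0  c=3->t=1,b0=1
L=1*4+1=5  i=0*2+1=1

5,1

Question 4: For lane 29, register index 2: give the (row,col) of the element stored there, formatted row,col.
29: gr=7,th=1
[2] (7+8,1*2+0) = (15,2)

15,2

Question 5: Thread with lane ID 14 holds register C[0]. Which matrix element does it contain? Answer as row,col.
lane 14⇒14/4=3, 14 mod 4=2
i=0  r:3+0⇒3  c:2·2+0⇒4

3,4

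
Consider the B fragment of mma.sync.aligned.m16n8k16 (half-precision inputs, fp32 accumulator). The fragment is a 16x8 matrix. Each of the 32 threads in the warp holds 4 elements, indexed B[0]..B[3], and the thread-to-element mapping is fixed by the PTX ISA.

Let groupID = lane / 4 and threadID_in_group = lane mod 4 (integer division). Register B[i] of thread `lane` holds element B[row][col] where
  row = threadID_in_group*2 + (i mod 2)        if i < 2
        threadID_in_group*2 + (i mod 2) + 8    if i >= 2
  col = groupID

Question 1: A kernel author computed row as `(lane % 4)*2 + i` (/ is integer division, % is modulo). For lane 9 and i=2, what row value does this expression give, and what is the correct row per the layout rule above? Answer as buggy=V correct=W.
buggy=4 correct=10

`(lane % 4)*2 + i`[9,2]->4
9: g=2,t=1
[2] (1*2+0+8,2) = (10,2)
row: 4 vs 10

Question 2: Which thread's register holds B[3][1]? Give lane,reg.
c:1=>grp=1  r:3=>rB=0,tig=1,lo=1
L=1*4+1=5  i=0*2+1=1

5,1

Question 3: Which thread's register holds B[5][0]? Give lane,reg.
c=0->g=0  r=5->rb=0,t=2,b0=1
L=0*4+2=2  i=0*2+1=1

2,1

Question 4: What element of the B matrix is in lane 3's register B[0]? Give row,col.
L=3->g=3>>2=0, t=3&3=3
[0]->row 3·2+0+0=6  col g=0

6,0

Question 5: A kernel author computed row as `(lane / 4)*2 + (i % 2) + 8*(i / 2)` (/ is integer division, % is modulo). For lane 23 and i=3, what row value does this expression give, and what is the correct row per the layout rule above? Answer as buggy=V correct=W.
`(lane / 4)*2 + (i % 2) + 8*(i / 2)`[23,3]⇒19
lane 23: gr=5 (23/4), th=3 (23%4)
i=3: r=3*2+1+8=15, c=gr=5
row: 19 vs 15

buggy=19 correct=15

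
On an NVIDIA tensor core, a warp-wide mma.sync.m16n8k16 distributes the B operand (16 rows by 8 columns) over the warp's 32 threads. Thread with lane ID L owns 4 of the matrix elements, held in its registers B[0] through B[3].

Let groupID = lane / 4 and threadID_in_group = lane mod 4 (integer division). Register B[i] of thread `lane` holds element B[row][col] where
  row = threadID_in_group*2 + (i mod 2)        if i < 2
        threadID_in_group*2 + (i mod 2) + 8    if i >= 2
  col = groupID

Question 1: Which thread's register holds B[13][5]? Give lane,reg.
c=5⇒gr=5  r=13⇒Rb=1,th=2,odd=1
L=5*4+2=22  i=1*2+1=3

22,3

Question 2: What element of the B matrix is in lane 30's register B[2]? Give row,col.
L=30->g=30>>2=7, t=30&3=2
[2]->row 2·2+0+8=12  col g=7

12,7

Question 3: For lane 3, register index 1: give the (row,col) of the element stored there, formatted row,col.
lane 3⇒3/4=0, 3 mod 4=3
i=1  r:2·3+1+0⇒7  c:0

7,0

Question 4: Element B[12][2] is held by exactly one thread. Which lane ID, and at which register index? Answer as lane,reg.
10,2

c=2->g=2  r=12->rb=1,t=2,b0=0
L=2*4+2=10  i=1*2+0=2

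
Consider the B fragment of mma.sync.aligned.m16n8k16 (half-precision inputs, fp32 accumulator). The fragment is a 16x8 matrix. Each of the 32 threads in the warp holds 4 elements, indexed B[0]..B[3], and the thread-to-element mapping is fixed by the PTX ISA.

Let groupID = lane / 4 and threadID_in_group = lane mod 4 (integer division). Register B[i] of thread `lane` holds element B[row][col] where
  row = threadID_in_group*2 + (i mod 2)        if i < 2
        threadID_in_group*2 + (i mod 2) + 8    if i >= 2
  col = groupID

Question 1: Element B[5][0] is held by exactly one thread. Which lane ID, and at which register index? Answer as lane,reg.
2,1

c: 0->gid=0  r: 5->r8=0,tid=2,i&1=1
L=0*4+2=2  i=0*2+1=1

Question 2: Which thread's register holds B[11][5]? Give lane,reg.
c:5=>grp=5  r:11=>rB=1,tig=1,lo=1
L=5*4+1=21  i=1*2+1=3

21,3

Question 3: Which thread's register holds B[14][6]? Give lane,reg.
c=6→G=6  r=14→rhi=1,T=3,p=0
L=6*4+3=27  i=1*2+0=2

27,2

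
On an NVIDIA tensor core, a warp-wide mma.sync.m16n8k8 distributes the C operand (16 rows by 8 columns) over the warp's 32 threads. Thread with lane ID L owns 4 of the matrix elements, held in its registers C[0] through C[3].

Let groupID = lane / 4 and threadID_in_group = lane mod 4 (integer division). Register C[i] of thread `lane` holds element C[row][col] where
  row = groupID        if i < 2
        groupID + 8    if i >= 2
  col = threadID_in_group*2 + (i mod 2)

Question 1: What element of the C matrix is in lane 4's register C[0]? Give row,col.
lane 4⇒4/4=1, 4 mod 4=0
i=0  r:1+0⇒1  c:2·0+0⇒0

1,0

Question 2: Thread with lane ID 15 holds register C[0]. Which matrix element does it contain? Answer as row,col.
3,6

L=15->gid=15>>2=3, tid=15&3=3
[0]->row 3+0=3  col 3·2+0=6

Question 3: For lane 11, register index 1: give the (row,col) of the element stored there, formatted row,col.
2,7

lane 11: gid=2 (11/4), tid=3 (11%4)
i=1: r=2+0=2, c=3*2+1=7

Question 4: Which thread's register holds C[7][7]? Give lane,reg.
31,1

r:7=>grp=7,rB=0  c:7=>tig=3,lo=1
L=7*4+3=31  i=0*2+1=1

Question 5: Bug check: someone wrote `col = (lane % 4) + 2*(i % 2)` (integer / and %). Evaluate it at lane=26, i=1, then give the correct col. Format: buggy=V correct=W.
buggy=4 correct=5

`(lane % 4) + 2*(i % 2)`[26,1]⇒4
lane 26: gr=6 (26/4), th=2 (26%4)
i=1: r=6+0=6, c=2*2+1=5
col: 4 vs 5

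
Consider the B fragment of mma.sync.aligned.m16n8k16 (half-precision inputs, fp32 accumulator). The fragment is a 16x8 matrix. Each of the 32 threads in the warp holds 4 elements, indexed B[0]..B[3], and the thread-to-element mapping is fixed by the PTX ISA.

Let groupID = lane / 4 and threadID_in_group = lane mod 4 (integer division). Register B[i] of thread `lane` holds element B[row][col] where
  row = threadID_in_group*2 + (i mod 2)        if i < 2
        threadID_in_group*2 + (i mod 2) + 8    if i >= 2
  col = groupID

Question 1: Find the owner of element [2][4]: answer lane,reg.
17,0

c=4->g=4  r=2->rb=0,t=1,b0=0
L=4*4+1=17  i=0*2+0=0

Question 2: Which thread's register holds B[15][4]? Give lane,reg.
19,3

c=4⇒gr=4  r=15⇒Rb=1,th=3,odd=1
L=4*4+3=19  i=1*2+1=3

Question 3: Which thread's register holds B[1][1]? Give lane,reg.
4,1

c: 1->gid=1  r: 1->r8=0,tid=0,i&1=1
L=1*4+0=4  i=0*2+1=1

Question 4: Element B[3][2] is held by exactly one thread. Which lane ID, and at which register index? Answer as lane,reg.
c:2=>grp=2  r:3=>rB=0,tig=1,lo=1
L=2*4+1=9  i=0*2+1=1

9,1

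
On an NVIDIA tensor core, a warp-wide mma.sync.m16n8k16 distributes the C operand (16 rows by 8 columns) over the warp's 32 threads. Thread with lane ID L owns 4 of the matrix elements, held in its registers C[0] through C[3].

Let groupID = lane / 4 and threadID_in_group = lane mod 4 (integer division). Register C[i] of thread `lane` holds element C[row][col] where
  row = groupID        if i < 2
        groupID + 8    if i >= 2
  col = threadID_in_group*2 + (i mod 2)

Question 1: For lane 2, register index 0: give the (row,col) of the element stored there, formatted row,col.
L=2->gid=2>>2=0, tid=2&3=2
[0]->row 0+0=0  col 2·2+0=4

0,4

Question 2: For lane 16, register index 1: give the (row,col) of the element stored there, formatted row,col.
4,1

lane 16⇒16/4=4, 16 mod 4=0
i=1  r:4+0⇒4  c:2·0+1⇒1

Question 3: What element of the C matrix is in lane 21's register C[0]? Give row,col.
5,2

L=21→G=21>>2=5, T=21&3=1
[0]→row 5+0=5  col 1·2+0=2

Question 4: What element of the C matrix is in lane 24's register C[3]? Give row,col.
14,1

lane 24->24/4=6, 24 mod 4=0
i=3  r:6+8->14  c:2·0+1->1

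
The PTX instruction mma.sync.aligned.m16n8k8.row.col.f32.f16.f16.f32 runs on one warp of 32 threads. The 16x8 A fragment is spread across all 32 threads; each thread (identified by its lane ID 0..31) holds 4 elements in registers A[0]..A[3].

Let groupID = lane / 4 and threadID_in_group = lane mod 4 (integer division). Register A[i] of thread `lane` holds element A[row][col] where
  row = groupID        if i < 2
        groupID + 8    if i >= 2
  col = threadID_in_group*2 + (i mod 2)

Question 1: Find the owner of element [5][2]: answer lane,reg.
21,0

r:5=>grp=5,rB=0  c:2=>tig=1,lo=0
L=5*4+1=21  i=0*2+0=0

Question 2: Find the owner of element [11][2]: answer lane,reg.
r=11->g=3,rb=1  c=2->t=1,b0=0
L=3*4+1=13  i=1*2+0=2

13,2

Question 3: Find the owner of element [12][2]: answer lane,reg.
17,2

r: 12->gid=4,r8=1  c: 2->tid=1,i&1=0
L=4*4+1=17  i=1*2+0=2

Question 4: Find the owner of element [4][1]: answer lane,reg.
r:4=>grp=4,rB=0  c:1=>tig=0,lo=1
L=4*4+0=16  i=0*2+1=1

16,1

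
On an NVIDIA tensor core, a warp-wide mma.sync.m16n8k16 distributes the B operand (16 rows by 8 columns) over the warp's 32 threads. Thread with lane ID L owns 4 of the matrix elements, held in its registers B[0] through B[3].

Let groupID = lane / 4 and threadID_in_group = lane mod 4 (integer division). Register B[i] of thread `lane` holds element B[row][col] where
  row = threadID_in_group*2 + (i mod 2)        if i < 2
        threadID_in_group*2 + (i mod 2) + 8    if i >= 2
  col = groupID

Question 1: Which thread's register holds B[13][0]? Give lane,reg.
2,3

c: 0->gid=0  r: 13->r8=1,tid=2,i&1=1
L=0*4+2=2  i=1*2+1=3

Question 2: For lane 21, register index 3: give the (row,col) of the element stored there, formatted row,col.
11,5

L=21⇒gr=21>>2=5, th=21&3=1
[3]⇒row 1·2+1+8=11  col gr=5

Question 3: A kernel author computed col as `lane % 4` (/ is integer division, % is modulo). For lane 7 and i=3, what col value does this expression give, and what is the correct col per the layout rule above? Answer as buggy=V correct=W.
buggy=3 correct=1

`lane % 4`[7,3]⇒3
lane 7: gr=1 (7/4), th=3 (7%4)
i=3: r=3*2+1+8=15, c=gr=1
col: 3 vs 1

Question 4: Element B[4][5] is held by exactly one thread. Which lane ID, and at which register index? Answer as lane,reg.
c=5⇒gr=5  r=4⇒Rb=0,th=2,odd=0
L=5*4+2=22  i=0*2+0=0

22,0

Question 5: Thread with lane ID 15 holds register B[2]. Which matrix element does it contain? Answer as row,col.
14,3

lane 15: gr=3 (15/4), th=3 (15%4)
i=2: r=3*2+0+8=14, c=gr=3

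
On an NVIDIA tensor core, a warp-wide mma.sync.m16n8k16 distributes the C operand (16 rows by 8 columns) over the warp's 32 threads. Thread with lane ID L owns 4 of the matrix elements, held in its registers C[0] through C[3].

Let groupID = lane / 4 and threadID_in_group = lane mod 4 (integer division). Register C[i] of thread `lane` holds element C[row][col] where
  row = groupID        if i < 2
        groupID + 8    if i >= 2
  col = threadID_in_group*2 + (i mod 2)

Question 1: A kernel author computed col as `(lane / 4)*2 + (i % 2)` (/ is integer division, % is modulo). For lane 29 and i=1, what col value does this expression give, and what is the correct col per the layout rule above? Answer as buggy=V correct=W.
`(lane / 4)*2 + (i % 2)`[29,1]=>15
L=29=>grp=29>>2=7, tig=29&3=1
[1]=>row 7+0=7  col 1·2+1=3
col: 15 vs 3

buggy=15 correct=3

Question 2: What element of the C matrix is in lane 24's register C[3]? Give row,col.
lane 24->24/4=6, 24 mod 4=0
i=3  r:6+8->14  c:2·0+1->1

14,1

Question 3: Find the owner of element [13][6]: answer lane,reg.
r=13⇒gr=5,Rb=1  c=6⇒th=3,odd=0
L=5*4+3=23  i=1*2+0=2

23,2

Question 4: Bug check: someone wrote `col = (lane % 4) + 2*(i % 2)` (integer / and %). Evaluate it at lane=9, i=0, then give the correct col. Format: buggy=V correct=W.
`(lane % 4) + 2*(i % 2)`[9,0]->1
L=9->g=9>>2=2, t=9&3=1
[0]->row 2+0=2  col 1·2+0=2
col: 1 vs 2

buggy=1 correct=2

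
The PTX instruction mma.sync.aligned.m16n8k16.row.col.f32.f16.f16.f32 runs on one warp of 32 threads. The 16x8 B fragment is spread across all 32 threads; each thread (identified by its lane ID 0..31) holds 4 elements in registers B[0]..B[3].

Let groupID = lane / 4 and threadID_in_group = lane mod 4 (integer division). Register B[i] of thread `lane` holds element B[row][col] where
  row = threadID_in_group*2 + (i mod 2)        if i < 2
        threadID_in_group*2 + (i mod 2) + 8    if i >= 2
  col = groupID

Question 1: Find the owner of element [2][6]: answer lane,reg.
c:6=>grp=6  r:2=>rB=0,tig=1,lo=0
L=6*4+1=25  i=0*2+0=0

25,0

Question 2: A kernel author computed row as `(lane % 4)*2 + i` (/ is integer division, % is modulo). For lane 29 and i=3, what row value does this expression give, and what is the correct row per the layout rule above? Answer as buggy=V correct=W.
buggy=5 correct=11

`(lane % 4)*2 + i`[29,3]→5
lane 29: G=7 (29/4), T=1 (29%4)
i=3: r=1*2+1+8=11, c=G=7
row: 5 vs 11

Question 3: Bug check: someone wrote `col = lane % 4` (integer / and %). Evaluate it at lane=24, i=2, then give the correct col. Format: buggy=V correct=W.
`lane % 4`[24,2]⇒0
L=24⇒gr=24>>2=6, th=24&3=0
[2]⇒row 0·2+0+8=8  col gr=6
col: 0 vs 6

buggy=0 correct=6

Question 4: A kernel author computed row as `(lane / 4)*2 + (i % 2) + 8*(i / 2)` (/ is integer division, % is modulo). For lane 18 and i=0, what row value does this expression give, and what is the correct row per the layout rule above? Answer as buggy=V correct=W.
`(lane / 4)*2 + (i % 2) + 8*(i / 2)`[18,0]->8
lane 18->18/4=4, 18 mod 4=2
i=0  r:2·2+0+0->4  c:4
row: 8 vs 4

buggy=8 correct=4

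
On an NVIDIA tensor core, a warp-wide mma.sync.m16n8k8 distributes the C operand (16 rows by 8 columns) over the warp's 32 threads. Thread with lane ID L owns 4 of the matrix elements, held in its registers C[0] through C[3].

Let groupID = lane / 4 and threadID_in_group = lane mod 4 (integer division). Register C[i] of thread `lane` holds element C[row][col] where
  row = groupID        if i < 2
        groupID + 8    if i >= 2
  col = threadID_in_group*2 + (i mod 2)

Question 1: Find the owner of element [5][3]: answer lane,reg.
21,1

r=5->g=5,rb=0  c=3->t=1,b0=1
L=5*4+1=21  i=0*2+1=1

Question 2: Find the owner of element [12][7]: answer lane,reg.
r:12=>grp=4,rB=1  c:7=>tig=3,lo=1
L=4*4+3=19  i=1*2+1=3

19,3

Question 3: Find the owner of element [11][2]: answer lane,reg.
r:11=>grp=3,rB=1  c:2=>tig=1,lo=0
L=3*4+1=13  i=1*2+0=2

13,2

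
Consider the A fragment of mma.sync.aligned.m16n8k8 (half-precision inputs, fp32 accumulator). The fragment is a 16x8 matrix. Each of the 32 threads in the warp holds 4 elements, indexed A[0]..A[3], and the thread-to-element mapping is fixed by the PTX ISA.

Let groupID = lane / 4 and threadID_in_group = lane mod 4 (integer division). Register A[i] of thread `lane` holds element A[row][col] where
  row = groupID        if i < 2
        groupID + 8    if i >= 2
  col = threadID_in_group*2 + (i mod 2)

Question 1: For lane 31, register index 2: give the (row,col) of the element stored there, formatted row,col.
15,6

L=31->g=31>>2=7, t=31&3=3
[2]->row 7+8=15  col 3·2+0=6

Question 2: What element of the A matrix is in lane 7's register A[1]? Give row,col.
L=7->gid=7>>2=1, tid=7&3=3
[1]->row 1+0=1  col 3·2+1=7

1,7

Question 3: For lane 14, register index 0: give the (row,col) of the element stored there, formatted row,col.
lane 14: g=3 (14/4), t=2 (14%4)
i=0: r=3+0=3, c=2*2+0=4

3,4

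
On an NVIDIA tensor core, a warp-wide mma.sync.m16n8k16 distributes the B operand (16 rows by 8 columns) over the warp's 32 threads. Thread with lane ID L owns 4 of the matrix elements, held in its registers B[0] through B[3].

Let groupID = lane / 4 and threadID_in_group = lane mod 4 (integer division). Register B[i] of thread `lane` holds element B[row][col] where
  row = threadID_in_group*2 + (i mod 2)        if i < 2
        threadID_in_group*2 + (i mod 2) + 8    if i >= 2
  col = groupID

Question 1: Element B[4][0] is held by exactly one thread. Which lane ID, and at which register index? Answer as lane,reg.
2,0

c=0→G=0  r=4→rhi=0,T=2,p=0
L=0*4+2=2  i=0*2+0=0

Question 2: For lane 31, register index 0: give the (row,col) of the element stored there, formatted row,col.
lane 31: G=7 (31/4), T=3 (31%4)
i=0: r=3*2+0+0=6, c=G=7

6,7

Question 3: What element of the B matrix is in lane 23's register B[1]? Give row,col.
7,5

L=23→G=23>>2=5, T=23&3=3
[1]→row 3·2+1+0=7  col G=5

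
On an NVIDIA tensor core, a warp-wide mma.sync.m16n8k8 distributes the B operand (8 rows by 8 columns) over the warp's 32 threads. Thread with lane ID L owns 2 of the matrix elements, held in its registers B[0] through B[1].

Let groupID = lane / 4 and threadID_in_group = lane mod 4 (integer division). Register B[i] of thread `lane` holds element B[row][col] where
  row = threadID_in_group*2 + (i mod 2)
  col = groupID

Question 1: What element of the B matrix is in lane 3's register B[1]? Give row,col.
7,0

lane 3: grp=0 (3/4), tig=3 (3%4)
i=1: r=3*2+1=7, c=grp=0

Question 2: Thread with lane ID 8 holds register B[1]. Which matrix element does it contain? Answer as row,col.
1,2

L=8->gid=8>>2=2, tid=8&3=0
[1]->row 0·2+1=1  col gid=2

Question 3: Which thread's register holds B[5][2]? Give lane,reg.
10,1

c=2→G=2  r=5→T=2,p=1
L=2*4+2=10  i=1=1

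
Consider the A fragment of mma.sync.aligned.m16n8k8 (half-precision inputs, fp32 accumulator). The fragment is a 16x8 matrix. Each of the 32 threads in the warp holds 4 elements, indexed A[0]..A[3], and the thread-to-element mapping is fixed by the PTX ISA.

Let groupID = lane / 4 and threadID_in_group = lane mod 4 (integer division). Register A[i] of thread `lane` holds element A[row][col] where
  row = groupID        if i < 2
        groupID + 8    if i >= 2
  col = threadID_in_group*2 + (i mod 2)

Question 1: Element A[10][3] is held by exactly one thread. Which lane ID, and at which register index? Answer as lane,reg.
9,3

r=10->g=2,rb=1  c=3->t=1,b0=1
L=2*4+1=9  i=1*2+1=3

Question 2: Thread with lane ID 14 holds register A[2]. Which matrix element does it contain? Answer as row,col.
lane 14: g=3 (14/4), t=2 (14%4)
i=2: r=3+8=11, c=2*2+0=4

11,4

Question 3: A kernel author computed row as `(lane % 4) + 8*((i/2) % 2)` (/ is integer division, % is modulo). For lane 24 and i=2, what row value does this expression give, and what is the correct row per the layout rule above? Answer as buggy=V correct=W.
buggy=8 correct=14

`(lane % 4) + 8*((i/2) % 2)`[24,2]⇒8
lane 24⇒24/4=6, 24 mod 4=0
i=2  r:6+8⇒14  c:2·0+0⇒0
row: 8 vs 14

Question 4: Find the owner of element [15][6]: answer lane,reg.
31,2

r=15→G=7,rhi=1  c=6→T=3,p=0
L=7*4+3=31  i=1*2+0=2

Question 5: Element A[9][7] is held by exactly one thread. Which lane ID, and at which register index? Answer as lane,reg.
r=9->g=1,rb=1  c=7->t=3,b0=1
L=1*4+3=7  i=1*2+1=3

7,3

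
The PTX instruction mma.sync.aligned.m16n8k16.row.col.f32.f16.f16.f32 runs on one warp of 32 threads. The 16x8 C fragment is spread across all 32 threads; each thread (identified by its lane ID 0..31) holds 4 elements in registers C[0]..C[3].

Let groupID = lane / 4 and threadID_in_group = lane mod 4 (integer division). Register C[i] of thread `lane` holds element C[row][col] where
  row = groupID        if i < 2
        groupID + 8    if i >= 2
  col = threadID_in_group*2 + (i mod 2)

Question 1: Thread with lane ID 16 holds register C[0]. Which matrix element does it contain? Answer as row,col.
lane 16->16/4=4, 16 mod 4=0
i=0  r:4+0->4  c:2·0+0->0

4,0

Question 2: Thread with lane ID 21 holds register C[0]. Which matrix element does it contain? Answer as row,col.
21: grp=5,tig=1
[0] (5+0,1*2+0) = (5,2)

5,2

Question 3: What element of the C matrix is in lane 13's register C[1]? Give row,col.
3,3

13: gr=3,th=1
[1] (3+0,1*2+1) = (3,3)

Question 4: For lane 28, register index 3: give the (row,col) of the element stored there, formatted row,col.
L=28→G=28>>2=7, T=28&3=0
[3]→row 7+8=15  col 0·2+1=1

15,1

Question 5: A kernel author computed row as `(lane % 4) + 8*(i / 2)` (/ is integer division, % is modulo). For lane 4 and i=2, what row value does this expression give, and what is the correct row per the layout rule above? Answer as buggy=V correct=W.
buggy=8 correct=9

`(lane % 4) + 8*(i / 2)`[4,2]→8
4: G=1,T=0
[2] (1+8,0*2+0) = (9,0)
row: 8 vs 9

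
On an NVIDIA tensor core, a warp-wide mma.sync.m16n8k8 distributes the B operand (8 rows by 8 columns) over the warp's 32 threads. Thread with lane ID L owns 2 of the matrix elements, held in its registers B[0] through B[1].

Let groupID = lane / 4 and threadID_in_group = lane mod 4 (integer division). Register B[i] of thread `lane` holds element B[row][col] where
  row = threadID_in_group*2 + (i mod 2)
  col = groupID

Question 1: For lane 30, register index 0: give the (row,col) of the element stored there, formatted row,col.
4,7

L=30->g=30>>2=7, t=30&3=2
[0]->row 2·2+0=4  col g=7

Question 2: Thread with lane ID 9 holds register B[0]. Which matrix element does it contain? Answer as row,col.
2,2

lane 9: gr=2 (9/4), th=1 (9%4)
i=0: r=1*2+0=2, c=gr=2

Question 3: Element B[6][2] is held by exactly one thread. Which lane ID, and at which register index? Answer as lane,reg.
11,0

c=2→G=2  r=6→T=3,p=0
L=2*4+3=11  i=0=0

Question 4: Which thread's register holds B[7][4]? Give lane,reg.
19,1

c=4→G=4  r=7→T=3,p=1
L=4*4+3=19  i=1=1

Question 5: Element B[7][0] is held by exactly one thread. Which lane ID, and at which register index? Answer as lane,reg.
3,1

c: 0->gid=0  r: 7->tid=3,i&1=1
L=0*4+3=3  i=1=1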